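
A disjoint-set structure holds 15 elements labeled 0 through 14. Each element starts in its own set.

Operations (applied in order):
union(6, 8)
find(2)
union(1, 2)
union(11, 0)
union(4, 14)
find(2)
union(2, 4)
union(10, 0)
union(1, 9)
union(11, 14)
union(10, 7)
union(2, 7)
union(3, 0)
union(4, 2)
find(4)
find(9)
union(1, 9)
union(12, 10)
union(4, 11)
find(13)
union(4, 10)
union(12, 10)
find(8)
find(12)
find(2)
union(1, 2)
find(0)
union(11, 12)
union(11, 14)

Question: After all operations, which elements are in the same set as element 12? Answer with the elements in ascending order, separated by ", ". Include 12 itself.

Answer: 0, 1, 2, 3, 4, 7, 9, 10, 11, 12, 14

Derivation:
Step 1: union(6, 8) -> merged; set of 6 now {6, 8}
Step 2: find(2) -> no change; set of 2 is {2}
Step 3: union(1, 2) -> merged; set of 1 now {1, 2}
Step 4: union(11, 0) -> merged; set of 11 now {0, 11}
Step 5: union(4, 14) -> merged; set of 4 now {4, 14}
Step 6: find(2) -> no change; set of 2 is {1, 2}
Step 7: union(2, 4) -> merged; set of 2 now {1, 2, 4, 14}
Step 8: union(10, 0) -> merged; set of 10 now {0, 10, 11}
Step 9: union(1, 9) -> merged; set of 1 now {1, 2, 4, 9, 14}
Step 10: union(11, 14) -> merged; set of 11 now {0, 1, 2, 4, 9, 10, 11, 14}
Step 11: union(10, 7) -> merged; set of 10 now {0, 1, 2, 4, 7, 9, 10, 11, 14}
Step 12: union(2, 7) -> already same set; set of 2 now {0, 1, 2, 4, 7, 9, 10, 11, 14}
Step 13: union(3, 0) -> merged; set of 3 now {0, 1, 2, 3, 4, 7, 9, 10, 11, 14}
Step 14: union(4, 2) -> already same set; set of 4 now {0, 1, 2, 3, 4, 7, 9, 10, 11, 14}
Step 15: find(4) -> no change; set of 4 is {0, 1, 2, 3, 4, 7, 9, 10, 11, 14}
Step 16: find(9) -> no change; set of 9 is {0, 1, 2, 3, 4, 7, 9, 10, 11, 14}
Step 17: union(1, 9) -> already same set; set of 1 now {0, 1, 2, 3, 4, 7, 9, 10, 11, 14}
Step 18: union(12, 10) -> merged; set of 12 now {0, 1, 2, 3, 4, 7, 9, 10, 11, 12, 14}
Step 19: union(4, 11) -> already same set; set of 4 now {0, 1, 2, 3, 4, 7, 9, 10, 11, 12, 14}
Step 20: find(13) -> no change; set of 13 is {13}
Step 21: union(4, 10) -> already same set; set of 4 now {0, 1, 2, 3, 4, 7, 9, 10, 11, 12, 14}
Step 22: union(12, 10) -> already same set; set of 12 now {0, 1, 2, 3, 4, 7, 9, 10, 11, 12, 14}
Step 23: find(8) -> no change; set of 8 is {6, 8}
Step 24: find(12) -> no change; set of 12 is {0, 1, 2, 3, 4, 7, 9, 10, 11, 12, 14}
Step 25: find(2) -> no change; set of 2 is {0, 1, 2, 3, 4, 7, 9, 10, 11, 12, 14}
Step 26: union(1, 2) -> already same set; set of 1 now {0, 1, 2, 3, 4, 7, 9, 10, 11, 12, 14}
Step 27: find(0) -> no change; set of 0 is {0, 1, 2, 3, 4, 7, 9, 10, 11, 12, 14}
Step 28: union(11, 12) -> already same set; set of 11 now {0, 1, 2, 3, 4, 7, 9, 10, 11, 12, 14}
Step 29: union(11, 14) -> already same set; set of 11 now {0, 1, 2, 3, 4, 7, 9, 10, 11, 12, 14}
Component of 12: {0, 1, 2, 3, 4, 7, 9, 10, 11, 12, 14}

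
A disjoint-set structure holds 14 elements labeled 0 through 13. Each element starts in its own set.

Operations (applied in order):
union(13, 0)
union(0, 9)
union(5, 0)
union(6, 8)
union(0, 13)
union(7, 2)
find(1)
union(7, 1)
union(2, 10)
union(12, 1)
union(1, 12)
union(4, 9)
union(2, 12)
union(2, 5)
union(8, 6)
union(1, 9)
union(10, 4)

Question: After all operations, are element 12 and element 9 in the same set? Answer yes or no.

Step 1: union(13, 0) -> merged; set of 13 now {0, 13}
Step 2: union(0, 9) -> merged; set of 0 now {0, 9, 13}
Step 3: union(5, 0) -> merged; set of 5 now {0, 5, 9, 13}
Step 4: union(6, 8) -> merged; set of 6 now {6, 8}
Step 5: union(0, 13) -> already same set; set of 0 now {0, 5, 9, 13}
Step 6: union(7, 2) -> merged; set of 7 now {2, 7}
Step 7: find(1) -> no change; set of 1 is {1}
Step 8: union(7, 1) -> merged; set of 7 now {1, 2, 7}
Step 9: union(2, 10) -> merged; set of 2 now {1, 2, 7, 10}
Step 10: union(12, 1) -> merged; set of 12 now {1, 2, 7, 10, 12}
Step 11: union(1, 12) -> already same set; set of 1 now {1, 2, 7, 10, 12}
Step 12: union(4, 9) -> merged; set of 4 now {0, 4, 5, 9, 13}
Step 13: union(2, 12) -> already same set; set of 2 now {1, 2, 7, 10, 12}
Step 14: union(2, 5) -> merged; set of 2 now {0, 1, 2, 4, 5, 7, 9, 10, 12, 13}
Step 15: union(8, 6) -> already same set; set of 8 now {6, 8}
Step 16: union(1, 9) -> already same set; set of 1 now {0, 1, 2, 4, 5, 7, 9, 10, 12, 13}
Step 17: union(10, 4) -> already same set; set of 10 now {0, 1, 2, 4, 5, 7, 9, 10, 12, 13}
Set of 12: {0, 1, 2, 4, 5, 7, 9, 10, 12, 13}; 9 is a member.

Answer: yes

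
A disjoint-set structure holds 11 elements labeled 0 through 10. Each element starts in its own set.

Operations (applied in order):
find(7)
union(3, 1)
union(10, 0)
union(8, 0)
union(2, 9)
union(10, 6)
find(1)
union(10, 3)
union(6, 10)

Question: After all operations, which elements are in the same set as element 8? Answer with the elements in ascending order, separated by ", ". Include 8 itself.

Step 1: find(7) -> no change; set of 7 is {7}
Step 2: union(3, 1) -> merged; set of 3 now {1, 3}
Step 3: union(10, 0) -> merged; set of 10 now {0, 10}
Step 4: union(8, 0) -> merged; set of 8 now {0, 8, 10}
Step 5: union(2, 9) -> merged; set of 2 now {2, 9}
Step 6: union(10, 6) -> merged; set of 10 now {0, 6, 8, 10}
Step 7: find(1) -> no change; set of 1 is {1, 3}
Step 8: union(10, 3) -> merged; set of 10 now {0, 1, 3, 6, 8, 10}
Step 9: union(6, 10) -> already same set; set of 6 now {0, 1, 3, 6, 8, 10}
Component of 8: {0, 1, 3, 6, 8, 10}

Answer: 0, 1, 3, 6, 8, 10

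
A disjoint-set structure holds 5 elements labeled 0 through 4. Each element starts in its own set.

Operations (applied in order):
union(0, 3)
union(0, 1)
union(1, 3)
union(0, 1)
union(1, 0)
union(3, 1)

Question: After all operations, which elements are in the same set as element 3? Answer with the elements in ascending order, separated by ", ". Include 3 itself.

Step 1: union(0, 3) -> merged; set of 0 now {0, 3}
Step 2: union(0, 1) -> merged; set of 0 now {0, 1, 3}
Step 3: union(1, 3) -> already same set; set of 1 now {0, 1, 3}
Step 4: union(0, 1) -> already same set; set of 0 now {0, 1, 3}
Step 5: union(1, 0) -> already same set; set of 1 now {0, 1, 3}
Step 6: union(3, 1) -> already same set; set of 3 now {0, 1, 3}
Component of 3: {0, 1, 3}

Answer: 0, 1, 3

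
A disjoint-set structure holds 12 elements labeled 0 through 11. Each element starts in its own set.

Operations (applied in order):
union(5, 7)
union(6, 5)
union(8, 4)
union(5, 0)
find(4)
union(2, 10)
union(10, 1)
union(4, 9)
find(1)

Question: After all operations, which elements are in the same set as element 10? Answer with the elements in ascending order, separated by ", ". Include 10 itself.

Answer: 1, 2, 10

Derivation:
Step 1: union(5, 7) -> merged; set of 5 now {5, 7}
Step 2: union(6, 5) -> merged; set of 6 now {5, 6, 7}
Step 3: union(8, 4) -> merged; set of 8 now {4, 8}
Step 4: union(5, 0) -> merged; set of 5 now {0, 5, 6, 7}
Step 5: find(4) -> no change; set of 4 is {4, 8}
Step 6: union(2, 10) -> merged; set of 2 now {2, 10}
Step 7: union(10, 1) -> merged; set of 10 now {1, 2, 10}
Step 8: union(4, 9) -> merged; set of 4 now {4, 8, 9}
Step 9: find(1) -> no change; set of 1 is {1, 2, 10}
Component of 10: {1, 2, 10}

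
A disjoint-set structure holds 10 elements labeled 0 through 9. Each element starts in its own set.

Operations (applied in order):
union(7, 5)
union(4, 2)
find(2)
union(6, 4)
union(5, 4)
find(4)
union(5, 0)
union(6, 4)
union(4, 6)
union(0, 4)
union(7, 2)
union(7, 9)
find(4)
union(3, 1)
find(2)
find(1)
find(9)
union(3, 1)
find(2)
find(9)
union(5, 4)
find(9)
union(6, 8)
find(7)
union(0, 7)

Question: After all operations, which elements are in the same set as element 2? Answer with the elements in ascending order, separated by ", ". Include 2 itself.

Step 1: union(7, 5) -> merged; set of 7 now {5, 7}
Step 2: union(4, 2) -> merged; set of 4 now {2, 4}
Step 3: find(2) -> no change; set of 2 is {2, 4}
Step 4: union(6, 4) -> merged; set of 6 now {2, 4, 6}
Step 5: union(5, 4) -> merged; set of 5 now {2, 4, 5, 6, 7}
Step 6: find(4) -> no change; set of 4 is {2, 4, 5, 6, 7}
Step 7: union(5, 0) -> merged; set of 5 now {0, 2, 4, 5, 6, 7}
Step 8: union(6, 4) -> already same set; set of 6 now {0, 2, 4, 5, 6, 7}
Step 9: union(4, 6) -> already same set; set of 4 now {0, 2, 4, 5, 6, 7}
Step 10: union(0, 4) -> already same set; set of 0 now {0, 2, 4, 5, 6, 7}
Step 11: union(7, 2) -> already same set; set of 7 now {0, 2, 4, 5, 6, 7}
Step 12: union(7, 9) -> merged; set of 7 now {0, 2, 4, 5, 6, 7, 9}
Step 13: find(4) -> no change; set of 4 is {0, 2, 4, 5, 6, 7, 9}
Step 14: union(3, 1) -> merged; set of 3 now {1, 3}
Step 15: find(2) -> no change; set of 2 is {0, 2, 4, 5, 6, 7, 9}
Step 16: find(1) -> no change; set of 1 is {1, 3}
Step 17: find(9) -> no change; set of 9 is {0, 2, 4, 5, 6, 7, 9}
Step 18: union(3, 1) -> already same set; set of 3 now {1, 3}
Step 19: find(2) -> no change; set of 2 is {0, 2, 4, 5, 6, 7, 9}
Step 20: find(9) -> no change; set of 9 is {0, 2, 4, 5, 6, 7, 9}
Step 21: union(5, 4) -> already same set; set of 5 now {0, 2, 4, 5, 6, 7, 9}
Step 22: find(9) -> no change; set of 9 is {0, 2, 4, 5, 6, 7, 9}
Step 23: union(6, 8) -> merged; set of 6 now {0, 2, 4, 5, 6, 7, 8, 9}
Step 24: find(7) -> no change; set of 7 is {0, 2, 4, 5, 6, 7, 8, 9}
Step 25: union(0, 7) -> already same set; set of 0 now {0, 2, 4, 5, 6, 7, 8, 9}
Component of 2: {0, 2, 4, 5, 6, 7, 8, 9}

Answer: 0, 2, 4, 5, 6, 7, 8, 9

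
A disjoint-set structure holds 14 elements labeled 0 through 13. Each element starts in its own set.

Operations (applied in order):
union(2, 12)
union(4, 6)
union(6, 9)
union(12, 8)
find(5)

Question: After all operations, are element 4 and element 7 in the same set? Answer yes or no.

Step 1: union(2, 12) -> merged; set of 2 now {2, 12}
Step 2: union(4, 6) -> merged; set of 4 now {4, 6}
Step 3: union(6, 9) -> merged; set of 6 now {4, 6, 9}
Step 4: union(12, 8) -> merged; set of 12 now {2, 8, 12}
Step 5: find(5) -> no change; set of 5 is {5}
Set of 4: {4, 6, 9}; 7 is not a member.

Answer: no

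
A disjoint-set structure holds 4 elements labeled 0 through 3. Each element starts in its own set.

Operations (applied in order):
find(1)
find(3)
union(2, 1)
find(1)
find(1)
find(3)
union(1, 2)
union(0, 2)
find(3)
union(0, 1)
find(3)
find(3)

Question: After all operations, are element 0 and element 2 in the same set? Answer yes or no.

Answer: yes

Derivation:
Step 1: find(1) -> no change; set of 1 is {1}
Step 2: find(3) -> no change; set of 3 is {3}
Step 3: union(2, 1) -> merged; set of 2 now {1, 2}
Step 4: find(1) -> no change; set of 1 is {1, 2}
Step 5: find(1) -> no change; set of 1 is {1, 2}
Step 6: find(3) -> no change; set of 3 is {3}
Step 7: union(1, 2) -> already same set; set of 1 now {1, 2}
Step 8: union(0, 2) -> merged; set of 0 now {0, 1, 2}
Step 9: find(3) -> no change; set of 3 is {3}
Step 10: union(0, 1) -> already same set; set of 0 now {0, 1, 2}
Step 11: find(3) -> no change; set of 3 is {3}
Step 12: find(3) -> no change; set of 3 is {3}
Set of 0: {0, 1, 2}; 2 is a member.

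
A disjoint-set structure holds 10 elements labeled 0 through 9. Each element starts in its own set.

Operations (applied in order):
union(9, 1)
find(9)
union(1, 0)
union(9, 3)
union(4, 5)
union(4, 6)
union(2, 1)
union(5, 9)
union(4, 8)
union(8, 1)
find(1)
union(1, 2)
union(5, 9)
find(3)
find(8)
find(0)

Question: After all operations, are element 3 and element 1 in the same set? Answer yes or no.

Answer: yes

Derivation:
Step 1: union(9, 1) -> merged; set of 9 now {1, 9}
Step 2: find(9) -> no change; set of 9 is {1, 9}
Step 3: union(1, 0) -> merged; set of 1 now {0, 1, 9}
Step 4: union(9, 3) -> merged; set of 9 now {0, 1, 3, 9}
Step 5: union(4, 5) -> merged; set of 4 now {4, 5}
Step 6: union(4, 6) -> merged; set of 4 now {4, 5, 6}
Step 7: union(2, 1) -> merged; set of 2 now {0, 1, 2, 3, 9}
Step 8: union(5, 9) -> merged; set of 5 now {0, 1, 2, 3, 4, 5, 6, 9}
Step 9: union(4, 8) -> merged; set of 4 now {0, 1, 2, 3, 4, 5, 6, 8, 9}
Step 10: union(8, 1) -> already same set; set of 8 now {0, 1, 2, 3, 4, 5, 6, 8, 9}
Step 11: find(1) -> no change; set of 1 is {0, 1, 2, 3, 4, 5, 6, 8, 9}
Step 12: union(1, 2) -> already same set; set of 1 now {0, 1, 2, 3, 4, 5, 6, 8, 9}
Step 13: union(5, 9) -> already same set; set of 5 now {0, 1, 2, 3, 4, 5, 6, 8, 9}
Step 14: find(3) -> no change; set of 3 is {0, 1, 2, 3, 4, 5, 6, 8, 9}
Step 15: find(8) -> no change; set of 8 is {0, 1, 2, 3, 4, 5, 6, 8, 9}
Step 16: find(0) -> no change; set of 0 is {0, 1, 2, 3, 4, 5, 6, 8, 9}
Set of 3: {0, 1, 2, 3, 4, 5, 6, 8, 9}; 1 is a member.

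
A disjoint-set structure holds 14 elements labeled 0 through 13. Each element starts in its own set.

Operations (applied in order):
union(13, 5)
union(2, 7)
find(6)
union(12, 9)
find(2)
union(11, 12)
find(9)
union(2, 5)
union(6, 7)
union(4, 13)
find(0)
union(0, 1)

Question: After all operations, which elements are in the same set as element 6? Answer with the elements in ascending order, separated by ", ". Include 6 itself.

Step 1: union(13, 5) -> merged; set of 13 now {5, 13}
Step 2: union(2, 7) -> merged; set of 2 now {2, 7}
Step 3: find(6) -> no change; set of 6 is {6}
Step 4: union(12, 9) -> merged; set of 12 now {9, 12}
Step 5: find(2) -> no change; set of 2 is {2, 7}
Step 6: union(11, 12) -> merged; set of 11 now {9, 11, 12}
Step 7: find(9) -> no change; set of 9 is {9, 11, 12}
Step 8: union(2, 5) -> merged; set of 2 now {2, 5, 7, 13}
Step 9: union(6, 7) -> merged; set of 6 now {2, 5, 6, 7, 13}
Step 10: union(4, 13) -> merged; set of 4 now {2, 4, 5, 6, 7, 13}
Step 11: find(0) -> no change; set of 0 is {0}
Step 12: union(0, 1) -> merged; set of 0 now {0, 1}
Component of 6: {2, 4, 5, 6, 7, 13}

Answer: 2, 4, 5, 6, 7, 13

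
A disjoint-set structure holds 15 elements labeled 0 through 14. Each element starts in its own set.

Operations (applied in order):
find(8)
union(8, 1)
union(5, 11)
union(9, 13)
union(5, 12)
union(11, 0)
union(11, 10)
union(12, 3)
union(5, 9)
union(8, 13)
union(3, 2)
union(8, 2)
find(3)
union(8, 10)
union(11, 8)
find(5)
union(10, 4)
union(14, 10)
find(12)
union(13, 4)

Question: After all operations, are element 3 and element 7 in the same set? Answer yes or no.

Answer: no

Derivation:
Step 1: find(8) -> no change; set of 8 is {8}
Step 2: union(8, 1) -> merged; set of 8 now {1, 8}
Step 3: union(5, 11) -> merged; set of 5 now {5, 11}
Step 4: union(9, 13) -> merged; set of 9 now {9, 13}
Step 5: union(5, 12) -> merged; set of 5 now {5, 11, 12}
Step 6: union(11, 0) -> merged; set of 11 now {0, 5, 11, 12}
Step 7: union(11, 10) -> merged; set of 11 now {0, 5, 10, 11, 12}
Step 8: union(12, 3) -> merged; set of 12 now {0, 3, 5, 10, 11, 12}
Step 9: union(5, 9) -> merged; set of 5 now {0, 3, 5, 9, 10, 11, 12, 13}
Step 10: union(8, 13) -> merged; set of 8 now {0, 1, 3, 5, 8, 9, 10, 11, 12, 13}
Step 11: union(3, 2) -> merged; set of 3 now {0, 1, 2, 3, 5, 8, 9, 10, 11, 12, 13}
Step 12: union(8, 2) -> already same set; set of 8 now {0, 1, 2, 3, 5, 8, 9, 10, 11, 12, 13}
Step 13: find(3) -> no change; set of 3 is {0, 1, 2, 3, 5, 8, 9, 10, 11, 12, 13}
Step 14: union(8, 10) -> already same set; set of 8 now {0, 1, 2, 3, 5, 8, 9, 10, 11, 12, 13}
Step 15: union(11, 8) -> already same set; set of 11 now {0, 1, 2, 3, 5, 8, 9, 10, 11, 12, 13}
Step 16: find(5) -> no change; set of 5 is {0, 1, 2, 3, 5, 8, 9, 10, 11, 12, 13}
Step 17: union(10, 4) -> merged; set of 10 now {0, 1, 2, 3, 4, 5, 8, 9, 10, 11, 12, 13}
Step 18: union(14, 10) -> merged; set of 14 now {0, 1, 2, 3, 4, 5, 8, 9, 10, 11, 12, 13, 14}
Step 19: find(12) -> no change; set of 12 is {0, 1, 2, 3, 4, 5, 8, 9, 10, 11, 12, 13, 14}
Step 20: union(13, 4) -> already same set; set of 13 now {0, 1, 2, 3, 4, 5, 8, 9, 10, 11, 12, 13, 14}
Set of 3: {0, 1, 2, 3, 4, 5, 8, 9, 10, 11, 12, 13, 14}; 7 is not a member.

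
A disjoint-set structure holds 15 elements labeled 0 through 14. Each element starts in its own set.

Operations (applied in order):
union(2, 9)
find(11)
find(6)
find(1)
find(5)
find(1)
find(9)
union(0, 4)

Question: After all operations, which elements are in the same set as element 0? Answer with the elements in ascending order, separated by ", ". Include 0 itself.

Step 1: union(2, 9) -> merged; set of 2 now {2, 9}
Step 2: find(11) -> no change; set of 11 is {11}
Step 3: find(6) -> no change; set of 6 is {6}
Step 4: find(1) -> no change; set of 1 is {1}
Step 5: find(5) -> no change; set of 5 is {5}
Step 6: find(1) -> no change; set of 1 is {1}
Step 7: find(9) -> no change; set of 9 is {2, 9}
Step 8: union(0, 4) -> merged; set of 0 now {0, 4}
Component of 0: {0, 4}

Answer: 0, 4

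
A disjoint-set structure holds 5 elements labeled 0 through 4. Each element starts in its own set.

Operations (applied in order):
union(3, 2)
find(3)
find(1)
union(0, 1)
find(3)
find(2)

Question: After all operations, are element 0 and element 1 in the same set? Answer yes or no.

Answer: yes

Derivation:
Step 1: union(3, 2) -> merged; set of 3 now {2, 3}
Step 2: find(3) -> no change; set of 3 is {2, 3}
Step 3: find(1) -> no change; set of 1 is {1}
Step 4: union(0, 1) -> merged; set of 0 now {0, 1}
Step 5: find(3) -> no change; set of 3 is {2, 3}
Step 6: find(2) -> no change; set of 2 is {2, 3}
Set of 0: {0, 1}; 1 is a member.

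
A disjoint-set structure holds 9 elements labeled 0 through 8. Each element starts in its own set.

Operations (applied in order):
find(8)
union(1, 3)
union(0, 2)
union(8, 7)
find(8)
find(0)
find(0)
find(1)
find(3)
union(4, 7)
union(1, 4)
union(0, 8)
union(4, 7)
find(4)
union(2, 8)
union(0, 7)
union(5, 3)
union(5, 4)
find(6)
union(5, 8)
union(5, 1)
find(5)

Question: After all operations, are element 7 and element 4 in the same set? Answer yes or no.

Step 1: find(8) -> no change; set of 8 is {8}
Step 2: union(1, 3) -> merged; set of 1 now {1, 3}
Step 3: union(0, 2) -> merged; set of 0 now {0, 2}
Step 4: union(8, 7) -> merged; set of 8 now {7, 8}
Step 5: find(8) -> no change; set of 8 is {7, 8}
Step 6: find(0) -> no change; set of 0 is {0, 2}
Step 7: find(0) -> no change; set of 0 is {0, 2}
Step 8: find(1) -> no change; set of 1 is {1, 3}
Step 9: find(3) -> no change; set of 3 is {1, 3}
Step 10: union(4, 7) -> merged; set of 4 now {4, 7, 8}
Step 11: union(1, 4) -> merged; set of 1 now {1, 3, 4, 7, 8}
Step 12: union(0, 8) -> merged; set of 0 now {0, 1, 2, 3, 4, 7, 8}
Step 13: union(4, 7) -> already same set; set of 4 now {0, 1, 2, 3, 4, 7, 8}
Step 14: find(4) -> no change; set of 4 is {0, 1, 2, 3, 4, 7, 8}
Step 15: union(2, 8) -> already same set; set of 2 now {0, 1, 2, 3, 4, 7, 8}
Step 16: union(0, 7) -> already same set; set of 0 now {0, 1, 2, 3, 4, 7, 8}
Step 17: union(5, 3) -> merged; set of 5 now {0, 1, 2, 3, 4, 5, 7, 8}
Step 18: union(5, 4) -> already same set; set of 5 now {0, 1, 2, 3, 4, 5, 7, 8}
Step 19: find(6) -> no change; set of 6 is {6}
Step 20: union(5, 8) -> already same set; set of 5 now {0, 1, 2, 3, 4, 5, 7, 8}
Step 21: union(5, 1) -> already same set; set of 5 now {0, 1, 2, 3, 4, 5, 7, 8}
Step 22: find(5) -> no change; set of 5 is {0, 1, 2, 3, 4, 5, 7, 8}
Set of 7: {0, 1, 2, 3, 4, 5, 7, 8}; 4 is a member.

Answer: yes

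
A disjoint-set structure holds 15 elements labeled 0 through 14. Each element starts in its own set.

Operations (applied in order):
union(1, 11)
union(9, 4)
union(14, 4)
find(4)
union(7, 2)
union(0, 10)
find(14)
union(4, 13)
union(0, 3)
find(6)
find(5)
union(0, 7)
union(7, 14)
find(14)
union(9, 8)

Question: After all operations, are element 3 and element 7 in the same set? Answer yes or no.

Step 1: union(1, 11) -> merged; set of 1 now {1, 11}
Step 2: union(9, 4) -> merged; set of 9 now {4, 9}
Step 3: union(14, 4) -> merged; set of 14 now {4, 9, 14}
Step 4: find(4) -> no change; set of 4 is {4, 9, 14}
Step 5: union(7, 2) -> merged; set of 7 now {2, 7}
Step 6: union(0, 10) -> merged; set of 0 now {0, 10}
Step 7: find(14) -> no change; set of 14 is {4, 9, 14}
Step 8: union(4, 13) -> merged; set of 4 now {4, 9, 13, 14}
Step 9: union(0, 3) -> merged; set of 0 now {0, 3, 10}
Step 10: find(6) -> no change; set of 6 is {6}
Step 11: find(5) -> no change; set of 5 is {5}
Step 12: union(0, 7) -> merged; set of 0 now {0, 2, 3, 7, 10}
Step 13: union(7, 14) -> merged; set of 7 now {0, 2, 3, 4, 7, 9, 10, 13, 14}
Step 14: find(14) -> no change; set of 14 is {0, 2, 3, 4, 7, 9, 10, 13, 14}
Step 15: union(9, 8) -> merged; set of 9 now {0, 2, 3, 4, 7, 8, 9, 10, 13, 14}
Set of 3: {0, 2, 3, 4, 7, 8, 9, 10, 13, 14}; 7 is a member.

Answer: yes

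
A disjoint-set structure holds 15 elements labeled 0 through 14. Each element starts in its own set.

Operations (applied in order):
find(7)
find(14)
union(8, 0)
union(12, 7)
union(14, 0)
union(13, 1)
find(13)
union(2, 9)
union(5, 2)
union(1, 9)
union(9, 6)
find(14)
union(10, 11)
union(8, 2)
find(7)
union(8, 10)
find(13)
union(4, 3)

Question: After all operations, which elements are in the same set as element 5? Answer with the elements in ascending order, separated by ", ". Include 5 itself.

Step 1: find(7) -> no change; set of 7 is {7}
Step 2: find(14) -> no change; set of 14 is {14}
Step 3: union(8, 0) -> merged; set of 8 now {0, 8}
Step 4: union(12, 7) -> merged; set of 12 now {7, 12}
Step 5: union(14, 0) -> merged; set of 14 now {0, 8, 14}
Step 6: union(13, 1) -> merged; set of 13 now {1, 13}
Step 7: find(13) -> no change; set of 13 is {1, 13}
Step 8: union(2, 9) -> merged; set of 2 now {2, 9}
Step 9: union(5, 2) -> merged; set of 5 now {2, 5, 9}
Step 10: union(1, 9) -> merged; set of 1 now {1, 2, 5, 9, 13}
Step 11: union(9, 6) -> merged; set of 9 now {1, 2, 5, 6, 9, 13}
Step 12: find(14) -> no change; set of 14 is {0, 8, 14}
Step 13: union(10, 11) -> merged; set of 10 now {10, 11}
Step 14: union(8, 2) -> merged; set of 8 now {0, 1, 2, 5, 6, 8, 9, 13, 14}
Step 15: find(7) -> no change; set of 7 is {7, 12}
Step 16: union(8, 10) -> merged; set of 8 now {0, 1, 2, 5, 6, 8, 9, 10, 11, 13, 14}
Step 17: find(13) -> no change; set of 13 is {0, 1, 2, 5, 6, 8, 9, 10, 11, 13, 14}
Step 18: union(4, 3) -> merged; set of 4 now {3, 4}
Component of 5: {0, 1, 2, 5, 6, 8, 9, 10, 11, 13, 14}

Answer: 0, 1, 2, 5, 6, 8, 9, 10, 11, 13, 14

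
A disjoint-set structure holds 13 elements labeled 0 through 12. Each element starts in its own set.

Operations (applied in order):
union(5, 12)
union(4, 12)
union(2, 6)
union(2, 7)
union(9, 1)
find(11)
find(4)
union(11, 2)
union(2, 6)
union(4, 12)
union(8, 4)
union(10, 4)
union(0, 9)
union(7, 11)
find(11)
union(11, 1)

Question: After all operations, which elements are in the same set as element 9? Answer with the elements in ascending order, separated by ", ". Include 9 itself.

Step 1: union(5, 12) -> merged; set of 5 now {5, 12}
Step 2: union(4, 12) -> merged; set of 4 now {4, 5, 12}
Step 3: union(2, 6) -> merged; set of 2 now {2, 6}
Step 4: union(2, 7) -> merged; set of 2 now {2, 6, 7}
Step 5: union(9, 1) -> merged; set of 9 now {1, 9}
Step 6: find(11) -> no change; set of 11 is {11}
Step 7: find(4) -> no change; set of 4 is {4, 5, 12}
Step 8: union(11, 2) -> merged; set of 11 now {2, 6, 7, 11}
Step 9: union(2, 6) -> already same set; set of 2 now {2, 6, 7, 11}
Step 10: union(4, 12) -> already same set; set of 4 now {4, 5, 12}
Step 11: union(8, 4) -> merged; set of 8 now {4, 5, 8, 12}
Step 12: union(10, 4) -> merged; set of 10 now {4, 5, 8, 10, 12}
Step 13: union(0, 9) -> merged; set of 0 now {0, 1, 9}
Step 14: union(7, 11) -> already same set; set of 7 now {2, 6, 7, 11}
Step 15: find(11) -> no change; set of 11 is {2, 6, 7, 11}
Step 16: union(11, 1) -> merged; set of 11 now {0, 1, 2, 6, 7, 9, 11}
Component of 9: {0, 1, 2, 6, 7, 9, 11}

Answer: 0, 1, 2, 6, 7, 9, 11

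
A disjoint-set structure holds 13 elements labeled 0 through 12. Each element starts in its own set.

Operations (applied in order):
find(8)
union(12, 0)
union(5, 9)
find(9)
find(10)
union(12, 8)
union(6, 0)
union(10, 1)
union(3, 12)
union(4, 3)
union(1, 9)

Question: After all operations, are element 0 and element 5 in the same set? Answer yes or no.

Answer: no

Derivation:
Step 1: find(8) -> no change; set of 8 is {8}
Step 2: union(12, 0) -> merged; set of 12 now {0, 12}
Step 3: union(5, 9) -> merged; set of 5 now {5, 9}
Step 4: find(9) -> no change; set of 9 is {5, 9}
Step 5: find(10) -> no change; set of 10 is {10}
Step 6: union(12, 8) -> merged; set of 12 now {0, 8, 12}
Step 7: union(6, 0) -> merged; set of 6 now {0, 6, 8, 12}
Step 8: union(10, 1) -> merged; set of 10 now {1, 10}
Step 9: union(3, 12) -> merged; set of 3 now {0, 3, 6, 8, 12}
Step 10: union(4, 3) -> merged; set of 4 now {0, 3, 4, 6, 8, 12}
Step 11: union(1, 9) -> merged; set of 1 now {1, 5, 9, 10}
Set of 0: {0, 3, 4, 6, 8, 12}; 5 is not a member.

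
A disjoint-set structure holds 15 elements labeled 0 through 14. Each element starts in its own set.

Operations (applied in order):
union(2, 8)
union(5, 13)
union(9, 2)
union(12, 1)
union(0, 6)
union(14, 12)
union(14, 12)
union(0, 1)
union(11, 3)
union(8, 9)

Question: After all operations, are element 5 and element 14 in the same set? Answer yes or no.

Answer: no

Derivation:
Step 1: union(2, 8) -> merged; set of 2 now {2, 8}
Step 2: union(5, 13) -> merged; set of 5 now {5, 13}
Step 3: union(9, 2) -> merged; set of 9 now {2, 8, 9}
Step 4: union(12, 1) -> merged; set of 12 now {1, 12}
Step 5: union(0, 6) -> merged; set of 0 now {0, 6}
Step 6: union(14, 12) -> merged; set of 14 now {1, 12, 14}
Step 7: union(14, 12) -> already same set; set of 14 now {1, 12, 14}
Step 8: union(0, 1) -> merged; set of 0 now {0, 1, 6, 12, 14}
Step 9: union(11, 3) -> merged; set of 11 now {3, 11}
Step 10: union(8, 9) -> already same set; set of 8 now {2, 8, 9}
Set of 5: {5, 13}; 14 is not a member.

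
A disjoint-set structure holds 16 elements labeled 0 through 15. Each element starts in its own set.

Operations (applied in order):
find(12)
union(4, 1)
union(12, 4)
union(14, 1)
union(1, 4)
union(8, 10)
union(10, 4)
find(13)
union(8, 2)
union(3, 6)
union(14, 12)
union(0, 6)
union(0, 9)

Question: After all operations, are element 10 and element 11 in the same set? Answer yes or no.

Answer: no

Derivation:
Step 1: find(12) -> no change; set of 12 is {12}
Step 2: union(4, 1) -> merged; set of 4 now {1, 4}
Step 3: union(12, 4) -> merged; set of 12 now {1, 4, 12}
Step 4: union(14, 1) -> merged; set of 14 now {1, 4, 12, 14}
Step 5: union(1, 4) -> already same set; set of 1 now {1, 4, 12, 14}
Step 6: union(8, 10) -> merged; set of 8 now {8, 10}
Step 7: union(10, 4) -> merged; set of 10 now {1, 4, 8, 10, 12, 14}
Step 8: find(13) -> no change; set of 13 is {13}
Step 9: union(8, 2) -> merged; set of 8 now {1, 2, 4, 8, 10, 12, 14}
Step 10: union(3, 6) -> merged; set of 3 now {3, 6}
Step 11: union(14, 12) -> already same set; set of 14 now {1, 2, 4, 8, 10, 12, 14}
Step 12: union(0, 6) -> merged; set of 0 now {0, 3, 6}
Step 13: union(0, 9) -> merged; set of 0 now {0, 3, 6, 9}
Set of 10: {1, 2, 4, 8, 10, 12, 14}; 11 is not a member.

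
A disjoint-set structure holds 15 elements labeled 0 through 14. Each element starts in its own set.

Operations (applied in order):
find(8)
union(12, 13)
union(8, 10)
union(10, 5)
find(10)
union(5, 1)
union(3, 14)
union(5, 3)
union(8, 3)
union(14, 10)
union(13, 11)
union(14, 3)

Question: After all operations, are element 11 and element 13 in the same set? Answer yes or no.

Answer: yes

Derivation:
Step 1: find(8) -> no change; set of 8 is {8}
Step 2: union(12, 13) -> merged; set of 12 now {12, 13}
Step 3: union(8, 10) -> merged; set of 8 now {8, 10}
Step 4: union(10, 5) -> merged; set of 10 now {5, 8, 10}
Step 5: find(10) -> no change; set of 10 is {5, 8, 10}
Step 6: union(5, 1) -> merged; set of 5 now {1, 5, 8, 10}
Step 7: union(3, 14) -> merged; set of 3 now {3, 14}
Step 8: union(5, 3) -> merged; set of 5 now {1, 3, 5, 8, 10, 14}
Step 9: union(8, 3) -> already same set; set of 8 now {1, 3, 5, 8, 10, 14}
Step 10: union(14, 10) -> already same set; set of 14 now {1, 3, 5, 8, 10, 14}
Step 11: union(13, 11) -> merged; set of 13 now {11, 12, 13}
Step 12: union(14, 3) -> already same set; set of 14 now {1, 3, 5, 8, 10, 14}
Set of 11: {11, 12, 13}; 13 is a member.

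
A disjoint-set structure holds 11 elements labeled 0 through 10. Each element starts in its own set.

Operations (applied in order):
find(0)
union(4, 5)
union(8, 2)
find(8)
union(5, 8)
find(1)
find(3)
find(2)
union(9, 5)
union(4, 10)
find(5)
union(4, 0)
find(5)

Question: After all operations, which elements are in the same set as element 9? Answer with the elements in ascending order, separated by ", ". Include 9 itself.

Answer: 0, 2, 4, 5, 8, 9, 10

Derivation:
Step 1: find(0) -> no change; set of 0 is {0}
Step 2: union(4, 5) -> merged; set of 4 now {4, 5}
Step 3: union(8, 2) -> merged; set of 8 now {2, 8}
Step 4: find(8) -> no change; set of 8 is {2, 8}
Step 5: union(5, 8) -> merged; set of 5 now {2, 4, 5, 8}
Step 6: find(1) -> no change; set of 1 is {1}
Step 7: find(3) -> no change; set of 3 is {3}
Step 8: find(2) -> no change; set of 2 is {2, 4, 5, 8}
Step 9: union(9, 5) -> merged; set of 9 now {2, 4, 5, 8, 9}
Step 10: union(4, 10) -> merged; set of 4 now {2, 4, 5, 8, 9, 10}
Step 11: find(5) -> no change; set of 5 is {2, 4, 5, 8, 9, 10}
Step 12: union(4, 0) -> merged; set of 4 now {0, 2, 4, 5, 8, 9, 10}
Step 13: find(5) -> no change; set of 5 is {0, 2, 4, 5, 8, 9, 10}
Component of 9: {0, 2, 4, 5, 8, 9, 10}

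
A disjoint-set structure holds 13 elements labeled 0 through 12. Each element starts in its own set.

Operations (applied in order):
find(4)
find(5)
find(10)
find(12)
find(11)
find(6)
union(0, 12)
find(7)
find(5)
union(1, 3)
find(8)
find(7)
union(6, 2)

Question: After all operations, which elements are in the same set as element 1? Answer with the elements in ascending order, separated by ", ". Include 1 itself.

Answer: 1, 3

Derivation:
Step 1: find(4) -> no change; set of 4 is {4}
Step 2: find(5) -> no change; set of 5 is {5}
Step 3: find(10) -> no change; set of 10 is {10}
Step 4: find(12) -> no change; set of 12 is {12}
Step 5: find(11) -> no change; set of 11 is {11}
Step 6: find(6) -> no change; set of 6 is {6}
Step 7: union(0, 12) -> merged; set of 0 now {0, 12}
Step 8: find(7) -> no change; set of 7 is {7}
Step 9: find(5) -> no change; set of 5 is {5}
Step 10: union(1, 3) -> merged; set of 1 now {1, 3}
Step 11: find(8) -> no change; set of 8 is {8}
Step 12: find(7) -> no change; set of 7 is {7}
Step 13: union(6, 2) -> merged; set of 6 now {2, 6}
Component of 1: {1, 3}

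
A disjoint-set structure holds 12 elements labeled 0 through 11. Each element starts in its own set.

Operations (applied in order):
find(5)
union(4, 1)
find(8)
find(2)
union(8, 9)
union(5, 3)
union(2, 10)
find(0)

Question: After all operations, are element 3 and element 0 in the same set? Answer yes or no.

Step 1: find(5) -> no change; set of 5 is {5}
Step 2: union(4, 1) -> merged; set of 4 now {1, 4}
Step 3: find(8) -> no change; set of 8 is {8}
Step 4: find(2) -> no change; set of 2 is {2}
Step 5: union(8, 9) -> merged; set of 8 now {8, 9}
Step 6: union(5, 3) -> merged; set of 5 now {3, 5}
Step 7: union(2, 10) -> merged; set of 2 now {2, 10}
Step 8: find(0) -> no change; set of 0 is {0}
Set of 3: {3, 5}; 0 is not a member.

Answer: no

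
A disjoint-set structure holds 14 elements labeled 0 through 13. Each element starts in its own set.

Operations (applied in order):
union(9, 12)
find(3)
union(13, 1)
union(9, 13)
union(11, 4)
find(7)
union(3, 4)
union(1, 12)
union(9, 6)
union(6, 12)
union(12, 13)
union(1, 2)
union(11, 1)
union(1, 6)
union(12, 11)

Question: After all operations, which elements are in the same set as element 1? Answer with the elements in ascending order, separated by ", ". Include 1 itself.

Answer: 1, 2, 3, 4, 6, 9, 11, 12, 13

Derivation:
Step 1: union(9, 12) -> merged; set of 9 now {9, 12}
Step 2: find(3) -> no change; set of 3 is {3}
Step 3: union(13, 1) -> merged; set of 13 now {1, 13}
Step 4: union(9, 13) -> merged; set of 9 now {1, 9, 12, 13}
Step 5: union(11, 4) -> merged; set of 11 now {4, 11}
Step 6: find(7) -> no change; set of 7 is {7}
Step 7: union(3, 4) -> merged; set of 3 now {3, 4, 11}
Step 8: union(1, 12) -> already same set; set of 1 now {1, 9, 12, 13}
Step 9: union(9, 6) -> merged; set of 9 now {1, 6, 9, 12, 13}
Step 10: union(6, 12) -> already same set; set of 6 now {1, 6, 9, 12, 13}
Step 11: union(12, 13) -> already same set; set of 12 now {1, 6, 9, 12, 13}
Step 12: union(1, 2) -> merged; set of 1 now {1, 2, 6, 9, 12, 13}
Step 13: union(11, 1) -> merged; set of 11 now {1, 2, 3, 4, 6, 9, 11, 12, 13}
Step 14: union(1, 6) -> already same set; set of 1 now {1, 2, 3, 4, 6, 9, 11, 12, 13}
Step 15: union(12, 11) -> already same set; set of 12 now {1, 2, 3, 4, 6, 9, 11, 12, 13}
Component of 1: {1, 2, 3, 4, 6, 9, 11, 12, 13}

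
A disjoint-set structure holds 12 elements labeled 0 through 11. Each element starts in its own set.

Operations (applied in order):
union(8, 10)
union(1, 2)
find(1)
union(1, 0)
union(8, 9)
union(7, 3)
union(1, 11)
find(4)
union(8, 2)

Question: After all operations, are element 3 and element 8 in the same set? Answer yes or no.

Answer: no

Derivation:
Step 1: union(8, 10) -> merged; set of 8 now {8, 10}
Step 2: union(1, 2) -> merged; set of 1 now {1, 2}
Step 3: find(1) -> no change; set of 1 is {1, 2}
Step 4: union(1, 0) -> merged; set of 1 now {0, 1, 2}
Step 5: union(8, 9) -> merged; set of 8 now {8, 9, 10}
Step 6: union(7, 3) -> merged; set of 7 now {3, 7}
Step 7: union(1, 11) -> merged; set of 1 now {0, 1, 2, 11}
Step 8: find(4) -> no change; set of 4 is {4}
Step 9: union(8, 2) -> merged; set of 8 now {0, 1, 2, 8, 9, 10, 11}
Set of 3: {3, 7}; 8 is not a member.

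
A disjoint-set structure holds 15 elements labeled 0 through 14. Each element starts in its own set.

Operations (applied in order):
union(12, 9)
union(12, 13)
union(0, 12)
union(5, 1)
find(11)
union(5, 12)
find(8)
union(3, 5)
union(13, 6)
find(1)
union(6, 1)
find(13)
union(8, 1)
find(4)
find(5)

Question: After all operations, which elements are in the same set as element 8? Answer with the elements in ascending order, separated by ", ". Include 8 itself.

Step 1: union(12, 9) -> merged; set of 12 now {9, 12}
Step 2: union(12, 13) -> merged; set of 12 now {9, 12, 13}
Step 3: union(0, 12) -> merged; set of 0 now {0, 9, 12, 13}
Step 4: union(5, 1) -> merged; set of 5 now {1, 5}
Step 5: find(11) -> no change; set of 11 is {11}
Step 6: union(5, 12) -> merged; set of 5 now {0, 1, 5, 9, 12, 13}
Step 7: find(8) -> no change; set of 8 is {8}
Step 8: union(3, 5) -> merged; set of 3 now {0, 1, 3, 5, 9, 12, 13}
Step 9: union(13, 6) -> merged; set of 13 now {0, 1, 3, 5, 6, 9, 12, 13}
Step 10: find(1) -> no change; set of 1 is {0, 1, 3, 5, 6, 9, 12, 13}
Step 11: union(6, 1) -> already same set; set of 6 now {0, 1, 3, 5, 6, 9, 12, 13}
Step 12: find(13) -> no change; set of 13 is {0, 1, 3, 5, 6, 9, 12, 13}
Step 13: union(8, 1) -> merged; set of 8 now {0, 1, 3, 5, 6, 8, 9, 12, 13}
Step 14: find(4) -> no change; set of 4 is {4}
Step 15: find(5) -> no change; set of 5 is {0, 1, 3, 5, 6, 8, 9, 12, 13}
Component of 8: {0, 1, 3, 5, 6, 8, 9, 12, 13}

Answer: 0, 1, 3, 5, 6, 8, 9, 12, 13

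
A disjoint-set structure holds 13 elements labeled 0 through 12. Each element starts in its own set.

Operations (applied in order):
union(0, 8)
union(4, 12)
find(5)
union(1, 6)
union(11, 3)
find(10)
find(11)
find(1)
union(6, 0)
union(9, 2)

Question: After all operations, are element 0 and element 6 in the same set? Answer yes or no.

Step 1: union(0, 8) -> merged; set of 0 now {0, 8}
Step 2: union(4, 12) -> merged; set of 4 now {4, 12}
Step 3: find(5) -> no change; set of 5 is {5}
Step 4: union(1, 6) -> merged; set of 1 now {1, 6}
Step 5: union(11, 3) -> merged; set of 11 now {3, 11}
Step 6: find(10) -> no change; set of 10 is {10}
Step 7: find(11) -> no change; set of 11 is {3, 11}
Step 8: find(1) -> no change; set of 1 is {1, 6}
Step 9: union(6, 0) -> merged; set of 6 now {0, 1, 6, 8}
Step 10: union(9, 2) -> merged; set of 9 now {2, 9}
Set of 0: {0, 1, 6, 8}; 6 is a member.

Answer: yes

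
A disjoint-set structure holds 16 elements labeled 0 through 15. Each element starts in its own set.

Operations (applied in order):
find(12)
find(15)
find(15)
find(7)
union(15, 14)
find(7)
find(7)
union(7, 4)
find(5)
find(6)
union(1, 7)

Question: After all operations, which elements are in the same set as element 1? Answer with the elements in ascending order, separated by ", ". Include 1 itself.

Answer: 1, 4, 7

Derivation:
Step 1: find(12) -> no change; set of 12 is {12}
Step 2: find(15) -> no change; set of 15 is {15}
Step 3: find(15) -> no change; set of 15 is {15}
Step 4: find(7) -> no change; set of 7 is {7}
Step 5: union(15, 14) -> merged; set of 15 now {14, 15}
Step 6: find(7) -> no change; set of 7 is {7}
Step 7: find(7) -> no change; set of 7 is {7}
Step 8: union(7, 4) -> merged; set of 7 now {4, 7}
Step 9: find(5) -> no change; set of 5 is {5}
Step 10: find(6) -> no change; set of 6 is {6}
Step 11: union(1, 7) -> merged; set of 1 now {1, 4, 7}
Component of 1: {1, 4, 7}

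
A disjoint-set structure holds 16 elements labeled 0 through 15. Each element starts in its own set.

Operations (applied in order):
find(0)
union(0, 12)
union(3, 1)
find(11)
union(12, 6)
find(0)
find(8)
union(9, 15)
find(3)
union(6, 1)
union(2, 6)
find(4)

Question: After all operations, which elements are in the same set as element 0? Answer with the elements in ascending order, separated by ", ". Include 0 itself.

Step 1: find(0) -> no change; set of 0 is {0}
Step 2: union(0, 12) -> merged; set of 0 now {0, 12}
Step 3: union(3, 1) -> merged; set of 3 now {1, 3}
Step 4: find(11) -> no change; set of 11 is {11}
Step 5: union(12, 6) -> merged; set of 12 now {0, 6, 12}
Step 6: find(0) -> no change; set of 0 is {0, 6, 12}
Step 7: find(8) -> no change; set of 8 is {8}
Step 8: union(9, 15) -> merged; set of 9 now {9, 15}
Step 9: find(3) -> no change; set of 3 is {1, 3}
Step 10: union(6, 1) -> merged; set of 6 now {0, 1, 3, 6, 12}
Step 11: union(2, 6) -> merged; set of 2 now {0, 1, 2, 3, 6, 12}
Step 12: find(4) -> no change; set of 4 is {4}
Component of 0: {0, 1, 2, 3, 6, 12}

Answer: 0, 1, 2, 3, 6, 12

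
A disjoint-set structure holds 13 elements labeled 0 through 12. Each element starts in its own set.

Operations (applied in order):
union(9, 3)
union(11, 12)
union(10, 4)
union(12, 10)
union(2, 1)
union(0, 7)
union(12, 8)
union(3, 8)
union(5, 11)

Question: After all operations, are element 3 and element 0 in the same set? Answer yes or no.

Step 1: union(9, 3) -> merged; set of 9 now {3, 9}
Step 2: union(11, 12) -> merged; set of 11 now {11, 12}
Step 3: union(10, 4) -> merged; set of 10 now {4, 10}
Step 4: union(12, 10) -> merged; set of 12 now {4, 10, 11, 12}
Step 5: union(2, 1) -> merged; set of 2 now {1, 2}
Step 6: union(0, 7) -> merged; set of 0 now {0, 7}
Step 7: union(12, 8) -> merged; set of 12 now {4, 8, 10, 11, 12}
Step 8: union(3, 8) -> merged; set of 3 now {3, 4, 8, 9, 10, 11, 12}
Step 9: union(5, 11) -> merged; set of 5 now {3, 4, 5, 8, 9, 10, 11, 12}
Set of 3: {3, 4, 5, 8, 9, 10, 11, 12}; 0 is not a member.

Answer: no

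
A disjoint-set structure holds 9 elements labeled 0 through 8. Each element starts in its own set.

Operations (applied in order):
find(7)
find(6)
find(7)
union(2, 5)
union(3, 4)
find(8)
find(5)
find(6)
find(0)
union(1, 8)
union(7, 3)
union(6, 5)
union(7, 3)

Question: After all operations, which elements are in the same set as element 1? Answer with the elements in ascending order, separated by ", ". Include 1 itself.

Answer: 1, 8

Derivation:
Step 1: find(7) -> no change; set of 7 is {7}
Step 2: find(6) -> no change; set of 6 is {6}
Step 3: find(7) -> no change; set of 7 is {7}
Step 4: union(2, 5) -> merged; set of 2 now {2, 5}
Step 5: union(3, 4) -> merged; set of 3 now {3, 4}
Step 6: find(8) -> no change; set of 8 is {8}
Step 7: find(5) -> no change; set of 5 is {2, 5}
Step 8: find(6) -> no change; set of 6 is {6}
Step 9: find(0) -> no change; set of 0 is {0}
Step 10: union(1, 8) -> merged; set of 1 now {1, 8}
Step 11: union(7, 3) -> merged; set of 7 now {3, 4, 7}
Step 12: union(6, 5) -> merged; set of 6 now {2, 5, 6}
Step 13: union(7, 3) -> already same set; set of 7 now {3, 4, 7}
Component of 1: {1, 8}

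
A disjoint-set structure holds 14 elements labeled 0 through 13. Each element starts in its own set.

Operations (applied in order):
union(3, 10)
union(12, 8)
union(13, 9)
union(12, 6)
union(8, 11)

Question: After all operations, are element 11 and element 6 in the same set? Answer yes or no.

Step 1: union(3, 10) -> merged; set of 3 now {3, 10}
Step 2: union(12, 8) -> merged; set of 12 now {8, 12}
Step 3: union(13, 9) -> merged; set of 13 now {9, 13}
Step 4: union(12, 6) -> merged; set of 12 now {6, 8, 12}
Step 5: union(8, 11) -> merged; set of 8 now {6, 8, 11, 12}
Set of 11: {6, 8, 11, 12}; 6 is a member.

Answer: yes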